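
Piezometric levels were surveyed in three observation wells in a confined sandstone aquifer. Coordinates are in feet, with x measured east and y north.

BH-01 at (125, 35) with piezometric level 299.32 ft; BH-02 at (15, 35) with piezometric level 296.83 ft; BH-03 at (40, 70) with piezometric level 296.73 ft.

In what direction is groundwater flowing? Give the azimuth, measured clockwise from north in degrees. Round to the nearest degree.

310°

With h = a·x + b·y + c and BH-01 as origin, the differences give:
  (-110)·a + 0·b = -2.49
  (-85)·a + 35·b = -2.59
Eliminate b (×35 and ×0, subtract): -3850·a = -87.150 → a = ∂h/∂x = +0.02264
Back-substitute: b = ∂h/∂y = -0.01903.
Flow direction (−∇h) has components (-0.02264 E, +0.01903 N).
Azimuth = atan2(E, N) = atan2(-0.02264, +0.01903) = 310.0° ≈ 310°.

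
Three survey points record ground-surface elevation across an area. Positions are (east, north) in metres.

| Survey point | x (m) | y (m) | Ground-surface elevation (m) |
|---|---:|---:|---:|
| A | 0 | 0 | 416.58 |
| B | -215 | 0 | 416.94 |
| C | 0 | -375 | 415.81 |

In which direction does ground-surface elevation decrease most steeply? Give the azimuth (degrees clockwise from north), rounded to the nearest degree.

∂z/∂x = (416.94 − 416.58) / (-215 − 0) = -0.001674
∂z/∂y = (415.81 − 416.58) / (-375 − 0) = +0.002053
Steepest decrease is along −∇f: components (+0.001674 E, -0.002053 N).
Azimuth = atan2(+0.001674, -0.002053) = 140.8° ≈ 141°.

141°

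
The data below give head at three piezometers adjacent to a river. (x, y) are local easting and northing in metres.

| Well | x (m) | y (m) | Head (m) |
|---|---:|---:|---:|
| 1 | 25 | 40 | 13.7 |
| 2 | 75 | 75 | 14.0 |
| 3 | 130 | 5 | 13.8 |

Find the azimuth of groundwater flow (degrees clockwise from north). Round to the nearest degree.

Taking 1 as reference: 2−1 = (50, 35, +0.3); 3−1 = (105, -35, +0.1).
Determinant of the coordinate differences = 50·(-35) − 105·35 = -5425.
∂h/∂x = [(+0.3)·(-35) − (+0.1)·35] / -5425 = +0.002581
∂h/∂y = [50·(+0.1) − 105·(+0.3)] / -5425 = +0.004885
Flow direction (−∇h) has components (-0.002581 E, -0.004885 N).
Azimuth = atan2(E, N) = atan2(-0.002581, -0.004885) = 207.8° ≈ 208°.

208°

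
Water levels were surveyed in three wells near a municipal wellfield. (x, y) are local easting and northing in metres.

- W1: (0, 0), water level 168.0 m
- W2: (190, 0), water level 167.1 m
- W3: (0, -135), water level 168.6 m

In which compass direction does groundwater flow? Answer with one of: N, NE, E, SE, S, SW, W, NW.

∂h/∂x = (167.1 − 168.0) / (190 − 0) = -0.004737
∂h/∂y = (168.6 − 168.0) / (-135 − 0) = -0.004444
Flow = −∇h = (+0.004737 east, +0.004444 north), which points northeast.

NE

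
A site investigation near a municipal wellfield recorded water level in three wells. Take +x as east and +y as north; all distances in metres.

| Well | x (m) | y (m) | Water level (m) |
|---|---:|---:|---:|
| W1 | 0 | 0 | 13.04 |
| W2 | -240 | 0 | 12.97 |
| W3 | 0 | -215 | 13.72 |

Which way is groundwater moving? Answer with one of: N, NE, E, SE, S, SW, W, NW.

N

∂h/∂x = (12.97 − 13.04) / (-240 − 0) = +0.0002917
∂h/∂y = (13.72 − 13.04) / (-215 − 0) = -0.003163
Flow = −∇h = (-0.0002917 east, +0.003163 north), which points north.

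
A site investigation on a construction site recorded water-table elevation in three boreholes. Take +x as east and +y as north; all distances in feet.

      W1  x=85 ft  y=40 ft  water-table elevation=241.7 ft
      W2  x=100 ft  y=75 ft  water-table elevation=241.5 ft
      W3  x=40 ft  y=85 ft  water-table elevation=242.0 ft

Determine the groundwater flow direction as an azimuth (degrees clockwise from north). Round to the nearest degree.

077°

With h = a·x + b·y + c and W1 as origin, the differences give:
  15·a + 35·b = -0.2
  (-45)·a + 45·b = +0.3
Eliminate b (×45 and ×35, subtract): 2250·a = -19.50 → a = ∂h/∂x = -0.008667
Back-substitute: b = ∂h/∂y = -0.002000.
Flow direction (−∇h) has components (+0.008667 E, +0.002000 N).
Azimuth = atan2(E, N) = atan2(+0.008667, +0.002000) = 77.0° ≈ 077°.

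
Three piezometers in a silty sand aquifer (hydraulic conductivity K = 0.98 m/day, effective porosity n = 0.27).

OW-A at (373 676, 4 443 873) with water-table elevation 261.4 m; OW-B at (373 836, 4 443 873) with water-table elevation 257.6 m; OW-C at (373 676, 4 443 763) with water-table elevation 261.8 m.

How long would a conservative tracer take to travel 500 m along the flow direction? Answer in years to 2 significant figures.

16 years

∂h/∂x = (257.6 − 261.4) / (373836 − 373676) = -0.02375
∂h/∂y = (261.8 − 261.4) / (4443763 − 4443873) = -0.003636
|∇h| = √(-0.02375² + -0.003636²) = 0.02403
Seepage velocity v = K·i/n = 0.98 × 0.02403 / 0.27 = 0.08722 m/day.
t = 500 / 0.08722 = 5733 days = 15.7 years.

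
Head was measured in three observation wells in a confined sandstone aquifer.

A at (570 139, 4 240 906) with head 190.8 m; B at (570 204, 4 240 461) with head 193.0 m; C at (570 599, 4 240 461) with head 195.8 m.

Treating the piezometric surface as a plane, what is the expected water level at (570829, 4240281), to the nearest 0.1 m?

198.1 m

With h = a·x + b·y + c and A as origin, the differences give:
  65·a + (-445)·b = +2.2
  460·a + (-445)·b = +5.0
Eliminate b (×(-445) and ×(-445), subtract): 175775·a = 1246.00 → a = ∂h/∂x = +0.007089
Back-substitute: b = ∂h/∂y = -0.003908.
h(570829, 4240281) = 190.8 + (+0.007089)·(690) + (-0.003908)·(-625) = 190.8 +4.891 +2.443 = 198.134 m.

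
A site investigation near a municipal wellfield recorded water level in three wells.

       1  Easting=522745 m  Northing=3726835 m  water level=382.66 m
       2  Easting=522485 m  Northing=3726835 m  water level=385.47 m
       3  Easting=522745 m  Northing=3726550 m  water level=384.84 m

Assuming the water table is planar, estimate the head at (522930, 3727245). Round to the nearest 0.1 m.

∂h/∂x = (385.47 − 382.66) / (522485 − 522745) = -0.01081
∂h/∂y = (384.84 − 382.66) / (3726550 − 3726835) = -0.007649
h(522930, 3727245) = 382.66 + (-0.01081)·(185) + (-0.007649)·(410) = 382.66 -1.999 -3.136 = 377.524 m.

377.5 m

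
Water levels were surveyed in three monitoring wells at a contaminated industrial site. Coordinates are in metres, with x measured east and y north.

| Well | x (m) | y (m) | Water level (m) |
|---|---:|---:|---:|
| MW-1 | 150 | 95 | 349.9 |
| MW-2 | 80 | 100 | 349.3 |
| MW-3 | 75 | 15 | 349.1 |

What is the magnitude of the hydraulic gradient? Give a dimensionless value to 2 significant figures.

0.0089

With h = a·x + b·y + c and MW-1 as origin, the differences give:
  (-70)·a + 5·b = -0.6
  (-75)·a + (-80)·b = -0.8
Eliminate b (×(-80) and ×5, subtract): 5975·a = 52.00 → a = ∂h/∂x = +0.008703
Back-substitute: b = ∂h/∂y = +0.001841.
|∇h| = √(0.008703² + 0.001841²) = 0.008896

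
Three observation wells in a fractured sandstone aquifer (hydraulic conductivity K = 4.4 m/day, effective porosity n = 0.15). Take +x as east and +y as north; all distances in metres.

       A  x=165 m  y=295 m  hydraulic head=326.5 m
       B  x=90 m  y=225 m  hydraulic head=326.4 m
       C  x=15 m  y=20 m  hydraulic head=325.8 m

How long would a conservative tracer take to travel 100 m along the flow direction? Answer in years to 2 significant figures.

2.2 years

Taking A as reference: B−A = (-75, -70, -0.1); C−A = (-150, -275, -0.7).
Determinant of the coordinate differences = (-75)·(-275) − (-150)·(-70) = 10125.
∂h/∂x = [(-0.1)·(-275) − (-0.7)·(-70)] / 10125 = -0.002123
∂h/∂y = [(-75)·(-0.7) − (-150)·(-0.1)] / 10125 = +0.003704
|∇h| = √(-0.002123² + 0.003704²) = 0.004269
Seepage velocity v = K·i/n = 4.4 × 0.004269 / 0.15 = 0.1252 m/day.
t = 100 / 0.1252 = 798.7 days = 2.19 years.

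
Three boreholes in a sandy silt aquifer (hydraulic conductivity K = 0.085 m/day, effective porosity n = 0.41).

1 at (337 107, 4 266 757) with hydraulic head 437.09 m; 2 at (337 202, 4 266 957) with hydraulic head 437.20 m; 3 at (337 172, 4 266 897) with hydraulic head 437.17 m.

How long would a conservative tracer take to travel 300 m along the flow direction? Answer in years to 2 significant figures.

With h = a·x + b·y + c and 1 as origin, the differences give:
  95·a + 200·b = +0.11
  65·a + 140·b = +0.08
Eliminate b (×140 and ×200, subtract): 300·a = -0.600 → a = ∂h/∂x = -0.002000
Back-substitute: b = ∂h/∂y = +0.001500.
|∇h| = √(-0.002000² + 0.001500²) = 0.0025
Seepage velocity v = K·i/n = 0.085 × 0.0025 / 0.41 = 0.0005183 m/day.
t = 300 / 0.0005183 = 5.788e+05 days = 1.58e+03 years.

1600 years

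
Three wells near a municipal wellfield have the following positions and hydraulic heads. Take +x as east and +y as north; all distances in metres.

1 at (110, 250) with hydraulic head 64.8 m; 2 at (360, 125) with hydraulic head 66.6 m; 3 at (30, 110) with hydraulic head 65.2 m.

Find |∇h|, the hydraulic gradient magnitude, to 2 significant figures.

Taking 1 as reference: 2−1 = (250, -125, +1.8); 3−1 = (-80, -140, +0.4).
Determinant of the coordinate differences = 250·(-140) − (-80)·(-125) = -45000.
∂h/∂x = [(+1.8)·(-140) − (+0.4)·(-125)] / -45000 = +0.004489
∂h/∂y = [250·(+0.4) − (-80)·(+1.8)] / -45000 = -0.005422
|∇h| = √(0.004489² + -0.005422²) = 0.007039

0.0070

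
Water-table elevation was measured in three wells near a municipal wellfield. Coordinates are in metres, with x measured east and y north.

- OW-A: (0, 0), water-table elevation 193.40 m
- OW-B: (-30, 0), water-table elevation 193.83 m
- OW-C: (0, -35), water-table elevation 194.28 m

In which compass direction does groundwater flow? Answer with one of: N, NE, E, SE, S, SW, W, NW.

NE

∂h/∂x = (193.83 − 193.40) / (-30 − 0) = -0.01433
∂h/∂y = (194.28 − 193.40) / (-35 − 0) = -0.02514
Flow = −∇h = (+0.01433 east, +0.02514 north), which points northeast.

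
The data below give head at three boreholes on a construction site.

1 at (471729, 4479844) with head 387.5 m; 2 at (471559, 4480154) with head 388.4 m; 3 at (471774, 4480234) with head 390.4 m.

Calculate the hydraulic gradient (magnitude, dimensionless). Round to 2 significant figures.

0.0095

Three-point gradient (reference 1): Δ to 2 = (-170, 310, +0.9), Δ to 3 = (45, 390, +2.9).
∂h/∂x = +0.006829, ∂h/∂y = +0.006648 (det = -80250).
|∇h| = √(0.006829² + 0.006648²) = 0.009531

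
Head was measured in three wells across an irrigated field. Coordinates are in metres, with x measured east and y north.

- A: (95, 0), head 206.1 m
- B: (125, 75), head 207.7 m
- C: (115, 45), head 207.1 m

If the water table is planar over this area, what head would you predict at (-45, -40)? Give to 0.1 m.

Differences from A: to B (Δx, Δy, Δh) = (30, 75, +1.6); to C = (20, 45, +1.0).
Solve a·Δx + b·Δy = Δh: det = 30·45 − 20·75 = -150.
∂h/∂x = [(+1.6)·45 − (+1.0)·75] / -150 = +0.02000
∂h/∂y = [30·(+1.0) − 20·(+1.6)] / -150 = +0.01333
h(-45, -40) = 206.1 + (+0.02000)·(-140) + (+0.01333)·(-40) = 206.1 -2.800 -0.533 = 202.767 m.

202.8 m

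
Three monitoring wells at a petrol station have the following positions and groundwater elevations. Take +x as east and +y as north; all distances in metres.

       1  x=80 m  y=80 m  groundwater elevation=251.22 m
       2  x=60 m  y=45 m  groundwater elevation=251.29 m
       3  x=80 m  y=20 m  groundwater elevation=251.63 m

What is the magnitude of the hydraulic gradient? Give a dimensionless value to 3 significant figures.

0.0109

Taking 1 as reference: 2−1 = (-20, -35, +0.07); 3−1 = (0, -60, +0.41).
Determinant of the coordinate differences = (-20)·(-60) − 0·(-35) = 1200.
∂h/∂x = [(+0.07)·(-60) − (+0.41)·(-35)] / 1200 = +0.008458
∂h/∂y = [(-20)·(+0.41) − 0·(+0.07)] / 1200 = -0.006833
|∇h| = √(0.008458² + -0.006833²) = 0.01087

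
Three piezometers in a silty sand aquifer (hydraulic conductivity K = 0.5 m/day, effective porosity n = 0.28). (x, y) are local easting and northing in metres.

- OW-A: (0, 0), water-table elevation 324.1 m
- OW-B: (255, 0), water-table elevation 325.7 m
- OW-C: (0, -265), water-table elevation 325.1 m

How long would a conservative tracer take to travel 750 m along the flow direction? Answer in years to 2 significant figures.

160 years

∂h/∂x = (325.7 − 324.1) / (255 − 0) = +0.006275
∂h/∂y = (325.1 − 324.1) / (-265 − 0) = -0.003774
|∇h| = √(0.006275² + -0.003774²) = 0.007322
Seepage velocity v = K·i/n = 0.5 × 0.007322 / 0.28 = 0.01307 m/day.
t = 750 / 0.01307 = 5.738e+04 days = 157 years.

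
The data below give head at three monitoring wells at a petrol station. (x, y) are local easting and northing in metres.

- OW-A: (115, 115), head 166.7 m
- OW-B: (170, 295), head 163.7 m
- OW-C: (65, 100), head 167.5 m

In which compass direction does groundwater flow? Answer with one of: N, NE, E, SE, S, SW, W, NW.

NE

Taking OW-A as reference: OW-B−OW-A = (55, 180, -3.0); OW-C−OW-A = (-50, -15, +0.8).
Solve a·Δx + b·Δy = Δh: det = 55·(-15) − (-50)·180 = 8175.
∂h/∂x = [(-3.0)·(-15) − (+0.8)·180] / 8175 = -0.01211
∂h/∂y = [55·(+0.8) − (-50)·(-3.0)] / 8175 = -0.01297
Flow = −∇h = (+0.01211 east, +0.01297 north), which points northeast.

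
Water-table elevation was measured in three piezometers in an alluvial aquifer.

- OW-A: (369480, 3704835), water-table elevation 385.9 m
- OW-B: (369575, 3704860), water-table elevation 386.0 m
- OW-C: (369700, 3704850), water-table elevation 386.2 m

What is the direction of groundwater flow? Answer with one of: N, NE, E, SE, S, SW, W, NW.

NW

Differences from OW-A: to OW-B (Δx, Δy, Δh) = (95, 25, +0.1); to OW-C = (220, 15, +0.3).
Solve a·Δx + b·Δy = Δh: det = 95·15 − 220·25 = -4075.
∂h/∂x = [(+0.1)·15 − (+0.3)·25] / -4075 = +0.001472
∂h/∂y = [95·(+0.3) − 220·(+0.1)] / -4075 = -0.001595
Flow = −∇h = (-0.001472 east, +0.001595 north), which points northwest.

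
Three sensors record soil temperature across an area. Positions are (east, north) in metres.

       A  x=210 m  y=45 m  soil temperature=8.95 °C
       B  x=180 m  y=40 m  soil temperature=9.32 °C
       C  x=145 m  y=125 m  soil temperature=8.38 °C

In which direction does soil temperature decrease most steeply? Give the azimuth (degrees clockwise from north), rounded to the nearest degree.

033°

Three-point gradient (reference A): Δ to B = (-30, -5, +0.37), Δ to C = (-65, 80, -0.57).
∂T/∂x = -0.009817, ∂T/∂y = -0.01510 (det = -2725).
Steepest decrease is along −∇f: components (+0.009817 E, +0.01510 N).
Azimuth = atan2(+0.009817, +0.01510) = 33.0° ≈ 033°.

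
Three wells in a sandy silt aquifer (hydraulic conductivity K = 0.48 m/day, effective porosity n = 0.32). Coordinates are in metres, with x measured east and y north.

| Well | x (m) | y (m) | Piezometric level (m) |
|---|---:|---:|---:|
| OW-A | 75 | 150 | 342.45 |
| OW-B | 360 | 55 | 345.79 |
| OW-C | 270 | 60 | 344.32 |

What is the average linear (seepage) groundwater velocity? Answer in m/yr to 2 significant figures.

Differences from OW-A: to OW-B (Δx, Δy, Δh) = (285, -95, +3.34); to OW-C = (195, -90, +1.87).
Determinant of the coordinate differences = 285·(-90) − 195·(-95) = -7125.
∂h/∂x = [(+3.34)·(-90) − (+1.87)·(-95)] / -7125 = +0.01726
∂h/∂y = [285·(+1.87) − 195·(+3.34)] / -7125 = +0.01661
|∇h| = √(0.01726² + 0.01661²) = 0.02395
Seepage velocity v = K·i/n = 0.48 × 0.02395 / 0.32 = 0.03592 m/day = 13.12 m/yr.

13 m/yr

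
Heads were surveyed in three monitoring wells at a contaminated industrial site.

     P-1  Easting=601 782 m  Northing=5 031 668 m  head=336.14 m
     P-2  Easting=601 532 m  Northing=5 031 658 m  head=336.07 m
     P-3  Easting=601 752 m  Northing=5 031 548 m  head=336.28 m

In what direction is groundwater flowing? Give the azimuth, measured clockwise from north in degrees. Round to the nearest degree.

345°

Taking P-1 as reference: P-2−P-1 = (-250, -10, -0.07); P-3−P-1 = (-30, -120, +0.14).
Solve a·Δx + b·Δy = Δh: det = (-250)·(-120) − (-30)·(-10) = 29700.
∂h/∂x = [(-0.07)·(-120) − (+0.14)·(-10)] / 29700 = +0.0003300
∂h/∂y = [(-250)·(+0.14) − (-30)·(-0.07)] / 29700 = -0.001249
Flow direction (−∇h) has components (-0.0003300 E, +0.001249 N).
Azimuth = atan2(E, N) = atan2(-0.0003300, +0.001249) = 345.2° ≈ 345°.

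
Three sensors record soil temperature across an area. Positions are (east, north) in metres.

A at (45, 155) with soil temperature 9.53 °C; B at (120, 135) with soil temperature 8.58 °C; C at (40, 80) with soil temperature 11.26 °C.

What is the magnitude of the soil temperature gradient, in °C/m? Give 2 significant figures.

0.029 °C/m

Three-point gradient (reference A): Δ to B = (75, -20, -0.95), Δ to C = (-5, -75, +1.73).
∂T/∂x = -0.01849, ∂T/∂y = -0.02183 (det = -5725).
|∇f| = √(-0.01849² + -0.02183²) = 0.02861 °C/m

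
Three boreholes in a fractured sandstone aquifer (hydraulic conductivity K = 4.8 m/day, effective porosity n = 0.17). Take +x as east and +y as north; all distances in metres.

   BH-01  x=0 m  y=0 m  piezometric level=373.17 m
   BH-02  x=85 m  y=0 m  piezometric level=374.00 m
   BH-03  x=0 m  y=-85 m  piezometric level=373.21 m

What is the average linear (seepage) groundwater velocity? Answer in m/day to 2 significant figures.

∂h/∂x = (374.00 − 373.17) / (85 − 0) = +0.009765
∂h/∂y = (373.21 − 373.17) / (-85 − 0) = -0.0004706
|∇h| = √(0.009765² + -0.0004706²) = 0.009776
Seepage velocity v = K·i/n = 4.8 × 0.009776 / 0.17 = 0.276 m/day.

0.28 m/day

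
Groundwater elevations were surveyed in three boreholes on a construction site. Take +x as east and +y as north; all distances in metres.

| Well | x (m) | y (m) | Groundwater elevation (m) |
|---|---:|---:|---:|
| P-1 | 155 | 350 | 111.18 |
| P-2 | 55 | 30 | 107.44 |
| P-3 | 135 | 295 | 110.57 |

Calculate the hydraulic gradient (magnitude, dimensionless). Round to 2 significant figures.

0.019

Taking P-1 as reference: P-2−P-1 = (-100, -320, -3.74); P-3−P-1 = (-20, -55, -0.61).
Determinant of the coordinate differences = (-100)·(-55) − (-20)·(-320) = -900.
∂h/∂x = [(-3.74)·(-55) − (-0.61)·(-320)] / -900 = -0.01167
∂h/∂y = [(-100)·(-0.61) − (-20)·(-3.74)] / -900 = +0.01533
|∇h| = √(-0.01167² + 0.01533²) = 0.01927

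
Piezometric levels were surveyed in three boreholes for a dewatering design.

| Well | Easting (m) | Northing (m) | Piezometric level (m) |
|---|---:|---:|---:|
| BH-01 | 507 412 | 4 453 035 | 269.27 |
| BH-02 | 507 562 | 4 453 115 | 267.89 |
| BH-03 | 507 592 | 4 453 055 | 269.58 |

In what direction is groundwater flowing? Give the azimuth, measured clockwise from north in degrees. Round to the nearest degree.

With h = a·x + b·y + c and BH-01 as origin, the differences give:
  150·a + 80·b = -1.38
  180·a + 20·b = +0.31
Eliminate b (×20 and ×80, subtract): -11400·a = -52.400 → a = ∂h/∂x = +0.004596
Back-substitute: b = ∂h/∂y = -0.02587.
Flow direction (−∇h) has components (-0.004596 E, +0.02587 N).
Azimuth = atan2(E, N) = atan2(-0.004596, +0.02587) = 349.9° ≈ 350°.

350°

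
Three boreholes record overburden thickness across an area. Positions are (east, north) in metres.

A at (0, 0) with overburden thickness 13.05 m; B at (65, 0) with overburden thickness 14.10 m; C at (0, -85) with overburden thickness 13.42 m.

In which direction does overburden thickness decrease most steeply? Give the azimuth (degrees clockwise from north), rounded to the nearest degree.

∂d/∂x = (14.10 − 13.05) / (65 − 0) = +0.01615
∂d/∂y = (13.42 − 13.05) / (-85 − 0) = -0.004353
Steepest decrease is along −∇f: components (-0.01615 E, +0.004353 N).
Azimuth = atan2(-0.01615, +0.004353) = 285.1° ≈ 285°.

285°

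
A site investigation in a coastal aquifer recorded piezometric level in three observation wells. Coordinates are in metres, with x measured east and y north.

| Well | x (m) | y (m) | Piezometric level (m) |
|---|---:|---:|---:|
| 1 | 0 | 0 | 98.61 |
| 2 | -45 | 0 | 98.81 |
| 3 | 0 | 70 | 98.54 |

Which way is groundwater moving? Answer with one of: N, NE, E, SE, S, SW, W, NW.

∂h/∂x = (98.81 − 98.61) / (-45 − 0) = -0.004444
∂h/∂y = (98.54 − 98.61) / (70 − 0) = -0.0010000
Flow = −∇h = (+0.004444 east, +0.0010000 north), which points east.

E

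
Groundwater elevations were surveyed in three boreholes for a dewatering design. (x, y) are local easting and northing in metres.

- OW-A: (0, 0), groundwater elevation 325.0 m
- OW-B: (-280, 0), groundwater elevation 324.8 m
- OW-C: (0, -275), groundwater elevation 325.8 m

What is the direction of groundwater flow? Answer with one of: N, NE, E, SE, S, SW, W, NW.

N

∂h/∂x = (324.8 − 325.0) / (-280 − 0) = +0.0007143
∂h/∂y = (325.8 − 325.0) / (-275 − 0) = -0.002909
Flow = −∇h = (-0.0007143 east, +0.002909 north), which points north.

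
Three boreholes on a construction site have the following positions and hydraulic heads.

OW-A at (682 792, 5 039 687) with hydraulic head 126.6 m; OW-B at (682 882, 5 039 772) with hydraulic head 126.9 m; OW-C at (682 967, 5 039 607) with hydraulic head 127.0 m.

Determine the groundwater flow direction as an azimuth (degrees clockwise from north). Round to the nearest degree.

254°

Differences from OW-A: to OW-B (Δx, Δy, Δh) = (90, 85, +0.3); to OW-C = (175, -80, +0.4).
Determinant of the coordinate differences = 90·(-80) − 175·85 = -22075.
∂h/∂x = [(+0.3)·(-80) − (+0.4)·85] / -22075 = +0.002627
∂h/∂y = [90·(+0.4) − 175·(+0.3)] / -22075 = +0.0007475
Flow direction (−∇h) has components (-0.002627 E, -0.0007475 N).
Azimuth = atan2(E, N) = atan2(-0.002627, -0.0007475) = 254.1° ≈ 254°.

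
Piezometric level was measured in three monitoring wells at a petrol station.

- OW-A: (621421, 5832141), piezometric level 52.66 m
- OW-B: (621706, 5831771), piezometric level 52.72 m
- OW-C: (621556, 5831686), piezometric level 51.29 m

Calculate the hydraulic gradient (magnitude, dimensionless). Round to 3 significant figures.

0.00836

Taking OW-A as reference: OW-B−OW-A = (285, -370, +0.06); OW-C−OW-A = (135, -455, -1.37).
Solve a·Δx + b·Δy = Δh: det = 285·(-455) − 135·(-370) = -79725.
∂h/∂x = [(+0.06)·(-455) − (-1.37)·(-370)] / -79725 = +0.006701
∂h/∂y = [285·(-1.37) − 135·(+0.06)] / -79725 = +0.004999
|∇h| = √(0.006701² + 0.004999²) = 0.00836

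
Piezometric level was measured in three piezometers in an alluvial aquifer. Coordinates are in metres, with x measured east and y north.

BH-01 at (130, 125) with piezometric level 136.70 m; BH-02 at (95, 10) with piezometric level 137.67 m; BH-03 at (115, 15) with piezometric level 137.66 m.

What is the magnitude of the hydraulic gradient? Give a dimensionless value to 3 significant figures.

0.00913

With h = a·x + b·y + c and BH-01 as origin, the differences give:
  (-35)·a + (-115)·b = +0.97
  (-15)·a + (-110)·b = +0.96
Eliminate b (×(-110) and ×(-115), subtract): 2125·a = 3.700 → a = ∂h/∂x = +0.001741
Back-substitute: b = ∂h/∂y = -0.008965.
|∇h| = √(0.001741² + -0.008965²) = 0.009132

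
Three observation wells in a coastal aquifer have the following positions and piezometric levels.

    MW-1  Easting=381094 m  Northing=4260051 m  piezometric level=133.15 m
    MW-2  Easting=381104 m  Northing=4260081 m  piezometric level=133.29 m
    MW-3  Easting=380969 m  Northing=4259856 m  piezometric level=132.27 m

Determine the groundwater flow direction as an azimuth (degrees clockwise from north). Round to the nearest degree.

Three-point gradient (reference MW-1): Δ to MW-2 = (10, 30, +0.14), Δ to MW-3 = (-125, -195, -0.88).
∂h/∂x = -0.0005000, ∂h/∂y = +0.004833 (det = 1800).
Flow direction (−∇h) has components (+0.0005000 E, -0.004833 N).
Azimuth = atan2(E, N) = atan2(+0.0005000, -0.004833) = 174.1° ≈ 174°.

174°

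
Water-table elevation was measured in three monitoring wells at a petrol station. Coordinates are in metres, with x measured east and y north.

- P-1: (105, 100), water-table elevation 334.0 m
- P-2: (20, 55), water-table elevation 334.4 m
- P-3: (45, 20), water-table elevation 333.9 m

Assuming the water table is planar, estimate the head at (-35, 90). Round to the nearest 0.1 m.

With h = a·x + b·y + c and P-1 as origin, the differences give:
  (-85)·a + (-45)·b = +0.4
  (-60)·a + (-80)·b = -0.1
Eliminate b (×(-80) and ×(-45), subtract): 4100·a = -36.50 → a = ∂h/∂x = -0.008902
Back-substitute: b = ∂h/∂y = +0.007927.
h(-35, 90) = 334.0 + (-0.008902)·(-140) + (+0.007927)·(-10) = 334.0 +1.246 -0.079 = 335.167 m.

335.2 m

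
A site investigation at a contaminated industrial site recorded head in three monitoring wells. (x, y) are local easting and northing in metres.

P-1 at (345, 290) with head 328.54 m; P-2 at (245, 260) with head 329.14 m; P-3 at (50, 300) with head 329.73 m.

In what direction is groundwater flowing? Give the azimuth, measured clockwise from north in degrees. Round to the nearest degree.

036°

Taking P-1 as reference: P-2−P-1 = (-100, -30, +0.60); P-3−P-1 = (-295, 10, +1.19).
Solve a·Δx + b·Δy = Δh: det = (-100)·10 − (-295)·(-30) = -9850.
∂h/∂x = [(+0.60)·10 − (+1.19)·(-30)] / -9850 = -0.004234
∂h/∂y = [(-100)·(+1.19) − (-295)·(+0.60)] / -9850 = -0.005888
Flow direction (−∇h) has components (+0.004234 E, +0.005888 N).
Azimuth = atan2(E, N) = atan2(+0.004234, +0.005888) = 35.7° ≈ 036°.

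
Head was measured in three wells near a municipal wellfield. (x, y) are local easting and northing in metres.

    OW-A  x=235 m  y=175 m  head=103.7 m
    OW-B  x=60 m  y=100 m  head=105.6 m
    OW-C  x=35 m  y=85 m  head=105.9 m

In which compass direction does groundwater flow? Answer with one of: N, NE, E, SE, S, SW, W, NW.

Differences from OW-A: to OW-B (Δx, Δy, Δh) = (-175, -75, +1.9); to OW-C = (-200, -90, +2.2).
Determinant of the coordinate differences = (-175)·(-90) − (-200)·(-75) = 750.
∂h/∂x = [(+1.9)·(-90) − (+2.2)·(-75)] / 750 = -0.008000
∂h/∂y = [(-175)·(+2.2) − (-200)·(+1.9)] / 750 = -0.006667
Flow = −∇h = (+0.008000 east, +0.006667 north), which points northeast.

NE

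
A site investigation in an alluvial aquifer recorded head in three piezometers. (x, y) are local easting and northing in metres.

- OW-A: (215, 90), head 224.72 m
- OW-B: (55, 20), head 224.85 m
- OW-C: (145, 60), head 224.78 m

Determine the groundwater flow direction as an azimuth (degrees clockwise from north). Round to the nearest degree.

149°

Taking OW-A as reference: OW-B−OW-A = (-160, -70, +0.13); OW-C−OW-A = (-70, -30, +0.06).
Determinant of the coordinate differences = (-160)·(-30) − (-70)·(-70) = -100.
∂h/∂x = [(+0.13)·(-30) − (+0.06)·(-70)] / -100 = -0.003000
∂h/∂y = [(-160)·(+0.06) − (-70)·(+0.13)] / -100 = +0.005000
Flow direction (−∇h) has components (+0.003000 E, -0.005000 N).
Azimuth = atan2(E, N) = atan2(+0.003000, -0.005000) = 149.0° ≈ 149°.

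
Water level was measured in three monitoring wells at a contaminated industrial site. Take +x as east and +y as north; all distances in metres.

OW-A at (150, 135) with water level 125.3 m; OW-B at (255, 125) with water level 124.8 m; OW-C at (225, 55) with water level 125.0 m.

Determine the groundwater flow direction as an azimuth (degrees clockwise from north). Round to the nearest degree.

081°

With h = a·x + b·y + c and OW-A as origin, the differences give:
  105·a + (-10)·b = -0.5
  75·a + (-80)·b = -0.3
Eliminate b (×(-80) and ×(-10), subtract): -7650·a = 37.00 → a = ∂h/∂x = -0.004837
Back-substitute: b = ∂h/∂y = -0.0007843.
Flow direction (−∇h) has components (+0.004837 E, +0.0007843 N).
Azimuth = atan2(E, N) = atan2(+0.004837, +0.0007843) = 80.8° ≈ 081°.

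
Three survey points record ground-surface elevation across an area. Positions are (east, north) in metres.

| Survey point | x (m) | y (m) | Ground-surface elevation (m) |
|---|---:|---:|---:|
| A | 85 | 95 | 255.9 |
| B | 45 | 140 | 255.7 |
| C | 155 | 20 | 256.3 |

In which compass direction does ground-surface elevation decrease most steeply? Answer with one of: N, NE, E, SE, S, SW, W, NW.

SW

Differences from A: to B (Δx, Δy, Δh) = (-40, 45, -0.2); to C = (70, -75, +0.4).
Determinant of the coordinate differences = (-40)·(-75) − 70·45 = -150.
∂z/∂x = [(-0.2)·(-75) − (+0.4)·45] / -150 = +0.02000
∂z/∂y = [(-40)·(+0.4) − 70·(-0.2)] / -150 = +0.01333
Steepest decrease is along −∇f = (-0.02000 E, -0.01333 N) → southwest.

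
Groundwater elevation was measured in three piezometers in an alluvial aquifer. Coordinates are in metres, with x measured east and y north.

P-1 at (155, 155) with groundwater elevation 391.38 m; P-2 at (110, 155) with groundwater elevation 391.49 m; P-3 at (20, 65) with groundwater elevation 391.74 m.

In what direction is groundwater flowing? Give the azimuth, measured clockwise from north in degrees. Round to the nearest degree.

082°

Differences from P-1: to P-2 (Δx, Δy, Δh) = (-45, 0, +0.11); to P-3 = (-135, -90, +0.36).
Determinant of the coordinate differences = (-45)·(-90) − (-135)·0 = 4050.
∂h/∂x = [(+0.11)·(-90) − (+0.36)·0] / 4050 = -0.002444
∂h/∂y = [(-45)·(+0.36) − (-135)·(+0.11)] / 4050 = -0.0003333
Flow direction (−∇h) has components (+0.002444 E, +0.0003333 N).
Azimuth = atan2(E, N) = atan2(+0.002444, +0.0003333) = 82.2° ≈ 082°.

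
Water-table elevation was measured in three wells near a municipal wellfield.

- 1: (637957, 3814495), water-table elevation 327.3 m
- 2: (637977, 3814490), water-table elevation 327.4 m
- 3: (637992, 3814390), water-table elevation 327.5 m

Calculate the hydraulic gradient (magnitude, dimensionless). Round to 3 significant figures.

0.00494

Taking 1 as reference: 2−1 = (20, -5, +0.1); 3−1 = (35, -105, +0.2).
Solve a·Δx + b·Δy = Δh: det = 20·(-105) − 35·(-5) = -1925.
∂h/∂x = [(+0.1)·(-105) − (+0.2)·(-5)] / -1925 = +0.004935
∂h/∂y = [20·(+0.2) − 35·(+0.1)] / -1925 = -0.0002597
|∇h| = √(0.004935² + -0.0002597²) = 0.004942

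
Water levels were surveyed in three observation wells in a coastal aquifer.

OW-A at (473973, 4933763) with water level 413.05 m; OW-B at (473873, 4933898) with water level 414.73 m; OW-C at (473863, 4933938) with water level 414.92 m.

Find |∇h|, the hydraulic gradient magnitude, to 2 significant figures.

Differences from OW-A: to OW-B (Δx, Δy, Δh) = (-100, 135, +1.68); to OW-C = (-110, 175, +1.87).
Determinant of the coordinate differences = (-100)·175 − (-110)·135 = -2650.
∂h/∂x = [(+1.68)·175 − (+1.87)·135] / -2650 = -0.01568
∂h/∂y = [(-100)·(+1.87) − (-110)·(+1.68)] / -2650 = +0.0008302
|∇h| = √(-0.01568² + 0.0008302²) = 0.0157

0.016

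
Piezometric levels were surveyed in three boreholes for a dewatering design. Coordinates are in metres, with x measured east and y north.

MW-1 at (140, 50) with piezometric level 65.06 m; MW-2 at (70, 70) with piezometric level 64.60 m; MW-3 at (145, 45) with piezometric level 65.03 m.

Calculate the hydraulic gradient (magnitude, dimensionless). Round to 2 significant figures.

Differences from MW-1: to MW-2 (Δx, Δy, Δh) = (-70, 20, -0.46); to MW-3 = (5, -5, -0.03).
Solve a·Δx + b·Δy = Δh: det = (-70)·(-5) − 5·20 = 250.
∂h/∂x = [(-0.46)·(-5) − (-0.03)·20] / 250 = +0.01160
∂h/∂y = [(-70)·(-0.03) − 5·(-0.46)] / 250 = +0.01760
|∇h| = √(0.01160² + 0.01760²) = 0.02108

0.021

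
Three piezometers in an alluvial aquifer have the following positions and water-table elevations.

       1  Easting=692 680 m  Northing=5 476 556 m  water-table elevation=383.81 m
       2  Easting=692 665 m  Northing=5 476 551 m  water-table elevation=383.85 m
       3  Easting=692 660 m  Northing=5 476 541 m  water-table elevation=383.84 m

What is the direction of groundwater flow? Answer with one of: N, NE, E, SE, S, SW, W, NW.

SE

Three-point gradient (reference 1): Δ to 2 = (-15, -5, +0.04), Δ to 3 = (-20, -15, +0.03).
∂h/∂x = -0.003600, ∂h/∂y = +0.002800 (det = 125).
Flow = −∇h = (+0.003600 east, -0.002800 north), which points southeast.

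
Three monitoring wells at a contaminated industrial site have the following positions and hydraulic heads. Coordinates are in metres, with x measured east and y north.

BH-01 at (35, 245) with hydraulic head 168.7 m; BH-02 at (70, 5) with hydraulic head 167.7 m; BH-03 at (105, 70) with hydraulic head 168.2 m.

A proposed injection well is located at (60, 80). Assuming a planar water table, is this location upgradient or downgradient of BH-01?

Differences from BH-01: to BH-02 (Δx, Δy, Δh) = (35, -240, -1.0); to BH-03 = (70, -175, -0.5).
Solve a·Δx + b·Δy = Δh: det = 35·(-175) − 70·(-240) = 10675.
∂h/∂x = [(-1.0)·(-175) − (-0.5)·(-240)] / 10675 = +0.005152
∂h/∂y = [35·(-0.5) − 70·(-1.0)] / 10675 = +0.004918
Head at (60, 80) = 168.7 + (+0.005152)·(25) + (+0.004918)·(-165) = 168.02 m.
That is lower than the 168.7 m at BH-01, so the point is downgradient.

downgradient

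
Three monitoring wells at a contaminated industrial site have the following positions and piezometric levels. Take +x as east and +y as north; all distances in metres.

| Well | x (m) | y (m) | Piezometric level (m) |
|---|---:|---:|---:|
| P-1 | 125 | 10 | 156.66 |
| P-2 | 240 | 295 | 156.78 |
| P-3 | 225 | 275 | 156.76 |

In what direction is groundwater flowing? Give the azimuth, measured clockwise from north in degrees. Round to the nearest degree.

279°

Differences from P-1: to P-2 (Δx, Δy, Δh) = (115, 285, +0.12); to P-3 = (100, 265, +0.10).
Determinant of the coordinate differences = 115·265 − 100·285 = 1975.
∂h/∂x = [(+0.12)·265 − (+0.10)·285] / 1975 = +0.001671
∂h/∂y = [115·(+0.10) − 100·(+0.12)] / 1975 = -0.0002532
Flow direction (−∇h) has components (-0.001671 E, +0.0002532 N).
Azimuth = atan2(E, N) = atan2(-0.001671, +0.0002532) = 278.6° ≈ 279°.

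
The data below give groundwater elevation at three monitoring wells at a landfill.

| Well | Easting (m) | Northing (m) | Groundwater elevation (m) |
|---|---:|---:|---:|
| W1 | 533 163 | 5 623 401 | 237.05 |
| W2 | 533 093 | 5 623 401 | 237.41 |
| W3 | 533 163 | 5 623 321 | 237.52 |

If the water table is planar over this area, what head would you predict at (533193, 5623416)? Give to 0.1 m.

236.8 m

∂h/∂x = (237.41 − 237.05) / (533093 − 533163) = -0.005143
∂h/∂y = (237.52 − 237.05) / (5623321 − 5623401) = -0.005875
h(533193, 5623416) = 237.05 + (-0.005143)·(30) + (-0.005875)·(15) = 237.05 -0.154 -0.088 = 236.808 m.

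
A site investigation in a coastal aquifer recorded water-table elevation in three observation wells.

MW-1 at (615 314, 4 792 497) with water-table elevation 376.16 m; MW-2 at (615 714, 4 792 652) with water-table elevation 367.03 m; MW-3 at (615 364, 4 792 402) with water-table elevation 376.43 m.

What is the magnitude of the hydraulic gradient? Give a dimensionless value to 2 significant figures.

0.022

Differences from MW-1: to MW-2 (Δx, Δy, Δh) = (400, 155, -9.13); to MW-3 = (50, -95, +0.27).
Solve a·Δx + b·Δy = Δh: det = 400·(-95) − 50·155 = -45750.
∂h/∂x = [(-9.13)·(-95) − (+0.27)·155] / -45750 = -0.01804
∂h/∂y = [400·(+0.27) − 50·(-9.13)] / -45750 = -0.01234
|∇h| = √(-0.01804² + -0.01234²) = 0.02186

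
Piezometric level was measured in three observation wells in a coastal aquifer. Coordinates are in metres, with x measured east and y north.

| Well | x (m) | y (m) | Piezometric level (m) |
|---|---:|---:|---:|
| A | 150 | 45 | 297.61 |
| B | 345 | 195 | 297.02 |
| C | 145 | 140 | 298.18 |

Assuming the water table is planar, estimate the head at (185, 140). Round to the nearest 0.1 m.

297.9 m

Differences from A: to B (Δx, Δy, Δh) = (195, 150, -0.59); to C = (-5, 95, +0.57).
Solve a·Δx + b·Δy = Δh: det = 195·95 − (-5)·150 = 19275.
∂h/∂x = [(-0.59)·95 − (+0.57)·150] / 19275 = -0.007344
∂h/∂y = [195·(+0.57) − (-5)·(-0.59)] / 19275 = +0.005613
h(185, 140) = 297.61 + (-0.007344)·(35) + (+0.005613)·(95) = 297.61 -0.257 +0.533 = 297.886 m.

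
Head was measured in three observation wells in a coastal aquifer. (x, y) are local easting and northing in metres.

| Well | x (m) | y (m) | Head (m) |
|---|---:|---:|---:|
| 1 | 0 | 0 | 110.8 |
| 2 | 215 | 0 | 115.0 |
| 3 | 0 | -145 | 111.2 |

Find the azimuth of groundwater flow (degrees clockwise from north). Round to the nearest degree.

∂h/∂x = (115.0 − 110.8) / (215 − 0) = +0.01953
∂h/∂y = (111.2 − 110.8) / (-145 − 0) = -0.002759
Flow direction (−∇h) has components (-0.01953 E, +0.002759 N).
Azimuth = atan2(E, N) = atan2(-0.01953, +0.002759) = 278.0° ≈ 278°.

278°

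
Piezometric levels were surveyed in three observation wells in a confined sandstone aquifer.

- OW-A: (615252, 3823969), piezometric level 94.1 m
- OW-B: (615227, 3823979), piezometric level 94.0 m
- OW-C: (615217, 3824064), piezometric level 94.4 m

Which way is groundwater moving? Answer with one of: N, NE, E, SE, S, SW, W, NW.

Three-point gradient (reference OW-A): Δ to OW-B = (-25, 10, -0.1), Δ to OW-C = (-35, 95, +0.3).
∂h/∂x = +0.006173, ∂h/∂y = +0.005432 (det = -2025).
Flow = −∇h = (-0.006173 east, -0.005432 north), which points southwest.

SW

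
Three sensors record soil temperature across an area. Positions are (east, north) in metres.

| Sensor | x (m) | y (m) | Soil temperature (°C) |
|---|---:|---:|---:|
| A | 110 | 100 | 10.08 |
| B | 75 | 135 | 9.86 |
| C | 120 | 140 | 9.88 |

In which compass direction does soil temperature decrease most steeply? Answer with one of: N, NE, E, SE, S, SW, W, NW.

N

Three-point gradient (reference A): Δ to B = (-35, 35, -0.22), Δ to C = (10, 40, -0.20).
∂T/∂x = +0.001029, ∂T/∂y = -0.005257 (det = -1750).
Steepest decrease is along −∇f = (-0.001029 E, +0.005257 N) → north.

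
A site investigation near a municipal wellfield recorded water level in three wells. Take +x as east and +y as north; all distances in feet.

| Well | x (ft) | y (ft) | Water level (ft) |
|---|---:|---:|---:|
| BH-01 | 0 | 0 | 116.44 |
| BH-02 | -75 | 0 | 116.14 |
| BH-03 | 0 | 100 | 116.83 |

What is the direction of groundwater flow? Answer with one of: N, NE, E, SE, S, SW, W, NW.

SW

∂h/∂x = (116.14 − 116.44) / (-75 − 0) = +0.004000
∂h/∂y = (116.83 − 116.44) / (100 − 0) = +0.003900
Flow = −∇h = (-0.004000 east, -0.003900 north), which points southwest.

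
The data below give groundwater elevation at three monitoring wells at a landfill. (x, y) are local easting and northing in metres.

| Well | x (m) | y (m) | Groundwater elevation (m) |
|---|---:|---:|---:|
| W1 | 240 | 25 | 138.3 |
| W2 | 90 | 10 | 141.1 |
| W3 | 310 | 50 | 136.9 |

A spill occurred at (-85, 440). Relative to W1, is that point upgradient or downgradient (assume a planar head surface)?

upgradient

With h = a·x + b·y + c and W1 as origin, the differences give:
  (-150)·a + (-15)·b = +2.8
  70·a + 25·b = -1.4
Eliminate b (×25 and ×(-15), subtract): -2700·a = 49.00 → a = ∂h/∂x = -0.01815
Back-substitute: b = ∂h/∂y = -0.005185.
Head at (-85, 440) = 138.3 + (-0.01815)·(-325) + (-0.005185)·(415) = 142.05 m.
That is higher than the 138.3 m at W1, so the point is upgradient.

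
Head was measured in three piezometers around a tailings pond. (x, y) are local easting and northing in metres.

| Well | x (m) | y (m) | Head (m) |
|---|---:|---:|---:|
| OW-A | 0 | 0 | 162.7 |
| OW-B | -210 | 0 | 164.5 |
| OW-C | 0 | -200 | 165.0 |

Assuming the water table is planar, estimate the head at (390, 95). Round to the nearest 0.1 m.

∂h/∂x = (164.5 − 162.7) / (-210 − 0) = -0.008571
∂h/∂y = (165.0 − 162.7) / (-200 − 0) = -0.01150
h(390, 95) = 162.7 + (-0.008571)·(390) + (-0.01150)·(95) = 162.7 -3.343 -1.093 = 158.265 m.

158.3 m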